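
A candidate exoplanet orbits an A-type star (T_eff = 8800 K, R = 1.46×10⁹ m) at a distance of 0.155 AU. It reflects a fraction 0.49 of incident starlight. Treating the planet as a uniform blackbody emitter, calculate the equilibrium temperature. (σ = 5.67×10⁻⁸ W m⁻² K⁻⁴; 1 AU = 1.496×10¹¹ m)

d = 0.155 AU = 2.32×10¹⁰ m.
L = 4πR_⋆²σT_⋆⁴ = 4π(1.46×10⁹)² × 5.67×10⁻⁸ × (8800)⁴ = 9.11×10²⁷ W.
S = L/(4πd²) = 1.35×10⁶ W m⁻².
Energy balance: absorbed = emitted ⇒ πR²·S(1−A) = 4πR²·σT_eq⁴, so T_eq⁴ = S(1−A)/(4σ).
T_eq = [1.35×10⁶ × 0.51 / (4 × 5.67×10⁻⁸)]^(1/4) = (3.03×10¹²)^(1/4) = 1320 K.

T_eq ≈ 1320 K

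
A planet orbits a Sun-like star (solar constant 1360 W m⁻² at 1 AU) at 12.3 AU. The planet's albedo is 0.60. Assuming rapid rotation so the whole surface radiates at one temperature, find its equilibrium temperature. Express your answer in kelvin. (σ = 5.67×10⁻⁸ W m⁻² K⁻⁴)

Flux at 12.3 AU: S = 1360/12.3² = 8.99 W m⁻².
Energy balance: absorbed = emitted ⇒ πR²·S(1−A) = 4πR²·σT_eq⁴, so T_eq⁴ = S(1−A)/(4σ).
T_eq = [8.99 × 0.40 / (4 × 5.67×10⁻⁸)]^(1/4) = (1.59×10⁷)^(1/4) = 63.1 K.

T_eq ≈ 63.1 K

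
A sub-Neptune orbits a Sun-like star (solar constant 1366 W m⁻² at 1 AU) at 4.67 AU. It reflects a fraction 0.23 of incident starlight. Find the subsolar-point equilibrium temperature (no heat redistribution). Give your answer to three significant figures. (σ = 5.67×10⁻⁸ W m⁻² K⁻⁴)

T_ss ≈ 171 K

Flux at 4.67 AU: S = 1366/4.67² = 62.6 W m⁻².
At the subsolar point the surface absorbs S(1−A) and emits σT⁴ per unit area — no factor of 4, since only the local patch is in balance.
T = [62.6 × 0.77 / 5.67×10⁻⁸]^(1/4) = (8.51×10⁸)^(1/4) = 171 K.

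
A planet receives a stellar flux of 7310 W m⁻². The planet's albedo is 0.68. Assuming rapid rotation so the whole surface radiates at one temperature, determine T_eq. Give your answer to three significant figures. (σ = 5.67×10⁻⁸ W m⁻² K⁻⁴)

Energy balance: absorbed = emitted ⇒ πR²·S(1−A) = 4πR²·σT_eq⁴, so T_eq⁴ = S(1−A)/(4σ).
T_eq = [7310 × 0.32 / (4 × 5.67×10⁻⁸)]^(1/4) = (1.03×10¹⁰)^(1/4) = 319 K.

T_eq ≈ 319 K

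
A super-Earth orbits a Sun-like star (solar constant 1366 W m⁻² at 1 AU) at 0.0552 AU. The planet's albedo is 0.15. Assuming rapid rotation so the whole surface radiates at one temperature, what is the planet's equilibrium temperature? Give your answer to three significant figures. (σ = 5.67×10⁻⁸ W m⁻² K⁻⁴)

Flux at 0.0552 AU: S = 1366/0.0552² = 4.48×10⁵ W m⁻².
Energy balance: absorbed = emitted ⇒ πR²·S(1−A) = 4πR²·σT_eq⁴, so T_eq⁴ = S(1−A)/(4σ).
T_eq = [4.48×10⁵ × 0.85 / (4 × 5.67×10⁻⁸)]^(1/4) = (1.68×10¹²)^(1/4) = 1140 K.

T_eq ≈ 1140 K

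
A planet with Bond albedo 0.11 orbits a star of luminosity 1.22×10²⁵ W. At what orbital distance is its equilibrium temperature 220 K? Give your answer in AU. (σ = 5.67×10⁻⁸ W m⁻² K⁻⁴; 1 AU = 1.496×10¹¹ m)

From T_eq⁴ = L(1−A)/(16πσd²): d = √[L(1−A)/(16πσT_eq⁴)].
d = √[1.22×10²⁵ × 0.89 / (16π × 5.67×10⁻⁸ × (220)⁴)] = 4.03×10¹⁰ m = 0.270 AU.

d ≈ 0.270 AU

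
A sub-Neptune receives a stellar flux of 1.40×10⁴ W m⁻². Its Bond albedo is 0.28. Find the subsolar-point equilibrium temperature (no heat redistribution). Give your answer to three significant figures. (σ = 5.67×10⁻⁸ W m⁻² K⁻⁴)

T_ss ≈ 649 K

At the subsolar point the surface absorbs S(1−A) and emits σT⁴ per unit area — no factor of 4, since only the local patch is in balance.
T = [1.40×10⁴ × 0.72 / 5.67×10⁻⁸]^(1/4) = (1.78×10¹¹)^(1/4) = 649 K.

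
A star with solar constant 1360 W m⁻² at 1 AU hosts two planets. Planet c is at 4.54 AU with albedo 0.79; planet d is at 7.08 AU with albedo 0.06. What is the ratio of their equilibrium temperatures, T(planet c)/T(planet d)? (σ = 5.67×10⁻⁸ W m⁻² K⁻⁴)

T₁/T₂ ≈ 0.859

T_eq = [S₀(1−A)/(4σd²)]^(1/4), so T ∝ (1−A)^(1/4) / √d.
T₁ = [1360×0.21/(4×5.67×10⁻⁸×4.54²)]^(1/4) = 88.41 K.
T₂ = [1360×0.94/(4×5.67×10⁻⁸×7.08²)]^(1/4) = 102.98 K.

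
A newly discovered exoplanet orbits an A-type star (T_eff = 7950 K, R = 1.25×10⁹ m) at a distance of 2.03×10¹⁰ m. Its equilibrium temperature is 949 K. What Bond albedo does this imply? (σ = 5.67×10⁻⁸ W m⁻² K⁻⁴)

A ≈ 0.79

L = 4πR_⋆²σT_⋆⁴ = 4π(1.25×10⁹)² × 5.67×10⁻⁸ × (7950)⁴ = 4.45×10²⁷ W.
S = L/(4πd²) = 8.59×10⁵ W m⁻².
From T_eq⁴ = S(1−A)/(4σ): 1−A = 4σT_eq⁴/S.
1−A = 4 × 5.67×10⁻⁸ × (949)⁴ / 8.59×10⁵ = 0.214.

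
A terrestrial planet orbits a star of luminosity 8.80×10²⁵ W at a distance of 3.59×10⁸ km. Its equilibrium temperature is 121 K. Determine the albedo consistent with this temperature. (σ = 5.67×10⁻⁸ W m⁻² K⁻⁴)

A ≈ 0.11

d = 3.59×10⁸ km = 3.59×10¹¹ m.
Flux: S = L/(4πd²) = 8.80×10²⁵/(4π×(3.59×10¹¹)²) = 54.3 W m⁻².
From T_eq⁴ = S(1−A)/(4σ): 1−A = 4σT_eq⁴/S.
1−A = 4 × 5.67×10⁻⁸ × (121)⁴ / 54.3 = 0.895.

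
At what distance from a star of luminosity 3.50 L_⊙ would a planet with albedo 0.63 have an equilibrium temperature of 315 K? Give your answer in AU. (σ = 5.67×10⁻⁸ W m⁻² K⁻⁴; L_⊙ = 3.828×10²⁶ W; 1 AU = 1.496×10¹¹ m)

L = 3.50 × 3.828×10²⁶ = 1.34×10²⁷ W.
From T_eq⁴ = L(1−A)/(16πσd²): d = √[L(1−A)/(16πσT_eq⁴)].
d = √[1.34×10²⁷ × 0.37 / (16π × 5.67×10⁻⁸ × (315)⁴)] = 1.33×10¹¹ m = 0.888 AU.

d ≈ 0.888 AU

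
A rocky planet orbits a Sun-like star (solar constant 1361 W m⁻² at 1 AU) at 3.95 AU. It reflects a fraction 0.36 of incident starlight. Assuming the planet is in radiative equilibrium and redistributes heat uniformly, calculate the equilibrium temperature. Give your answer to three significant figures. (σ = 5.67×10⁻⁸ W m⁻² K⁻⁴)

T_eq ≈ 125 K

Flux at 3.95 AU: S = 1361/3.95² = 87.2 W m⁻².
Energy balance: absorbed = emitted ⇒ πR²·S(1−A) = 4πR²·σT_eq⁴, so T_eq⁴ = S(1−A)/(4σ).
T_eq = [87.2 × 0.64 / (4 × 5.67×10⁻⁸)]^(1/4) = (2.46×10⁸)^(1/4) = 125 K.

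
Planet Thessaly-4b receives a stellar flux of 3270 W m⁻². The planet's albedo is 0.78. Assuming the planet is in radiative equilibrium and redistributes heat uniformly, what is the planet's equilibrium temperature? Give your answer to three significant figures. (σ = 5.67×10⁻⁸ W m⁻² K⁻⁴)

Energy balance: absorbed = emitted ⇒ πR²·S(1−A) = 4πR²·σT_eq⁴, so T_eq⁴ = S(1−A)/(4σ).
T_eq = [3270 × 0.22 / (4 × 5.67×10⁻⁸)]^(1/4) = (3.17×10⁹)^(1/4) = 237 K.

T_eq ≈ 237 K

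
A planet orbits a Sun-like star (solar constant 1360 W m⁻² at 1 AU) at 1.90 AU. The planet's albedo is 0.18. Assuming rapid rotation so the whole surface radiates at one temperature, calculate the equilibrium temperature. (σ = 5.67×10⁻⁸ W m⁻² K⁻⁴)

T_eq ≈ 192 K

Flux at 1.90 AU: S = 1360/1.90² = 377 W m⁻².
Energy balance: absorbed = emitted ⇒ πR²·S(1−A) = 4πR²·σT_eq⁴, so T_eq⁴ = S(1−A)/(4σ).
T_eq = [377 × 0.82 / (4 × 5.67×10⁻⁸)]^(1/4) = (1.36×10⁹)^(1/4) = 192 K.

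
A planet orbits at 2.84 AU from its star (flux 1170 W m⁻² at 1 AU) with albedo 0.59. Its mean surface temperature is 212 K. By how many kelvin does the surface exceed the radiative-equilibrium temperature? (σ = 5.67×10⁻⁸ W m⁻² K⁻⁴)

ΔT ≈ 84.7 K

S = 1170/2.84² = 145.1 W m⁻².
T_eq = [S(1−A)/(4σ)]^(1/4) = [145.1×0.41/(4×5.67×10⁻⁸)]^(1/4) = 127.3 K.
ΔT = T_surf − T_eq = 212 − 127.3.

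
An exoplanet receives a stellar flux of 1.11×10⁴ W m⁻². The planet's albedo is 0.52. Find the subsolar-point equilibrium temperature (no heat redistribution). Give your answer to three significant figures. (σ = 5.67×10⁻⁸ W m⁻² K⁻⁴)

At the subsolar point the surface absorbs S(1−A) and emits σT⁴ per unit area — no factor of 4, since only the local patch is in balance.
T = [1.11×10⁴ × 0.48 / 5.67×10⁻⁸]^(1/4) = (9.40×10¹⁰)^(1/4) = 554 K.

T_ss ≈ 554 K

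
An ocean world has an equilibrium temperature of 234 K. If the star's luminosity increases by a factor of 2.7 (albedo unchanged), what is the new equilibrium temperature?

T_eq ∝ L^(1/4) · d^(−1/2).
T′ = 234 × 2.7^(1/4) = 300 K.

T_eq ≈ 300 K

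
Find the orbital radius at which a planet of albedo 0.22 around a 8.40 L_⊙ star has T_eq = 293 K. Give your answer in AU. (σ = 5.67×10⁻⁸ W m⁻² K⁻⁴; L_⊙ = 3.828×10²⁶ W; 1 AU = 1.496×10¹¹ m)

L = 8.40 × 3.828×10²⁶ = 3.22×10²⁷ W.
From T_eq⁴ = L(1−A)/(16πσd²): d = √[L(1−A)/(16πσT_eq⁴)].
d = √[3.22×10²⁷ × 0.78 / (16π × 5.67×10⁻⁸ × (293)⁴)] = 3.46×10¹¹ m = 2.31 AU.

d ≈ 2.31 AU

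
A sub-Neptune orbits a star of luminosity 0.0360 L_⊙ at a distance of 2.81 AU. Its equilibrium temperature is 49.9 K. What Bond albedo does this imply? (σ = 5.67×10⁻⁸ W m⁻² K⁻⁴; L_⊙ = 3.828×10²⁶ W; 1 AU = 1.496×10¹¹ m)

d = 2.81 AU = 4.20×10¹¹ m.
L = 0.0360 × 3.828×10²⁶ = 1.38×10²⁵ W.
Flux: S = L/(4πd²) = 1.38×10²⁵/(4π×(4.20×10¹¹)²) = 6.21 W m⁻².
From T_eq⁴ = S(1−A)/(4σ): 1−A = 4σT_eq⁴/S.
1−A = 4 × 5.67×10⁻⁸ × (49.9)⁴ / 6.21 = 0.227.

A ≈ 0.77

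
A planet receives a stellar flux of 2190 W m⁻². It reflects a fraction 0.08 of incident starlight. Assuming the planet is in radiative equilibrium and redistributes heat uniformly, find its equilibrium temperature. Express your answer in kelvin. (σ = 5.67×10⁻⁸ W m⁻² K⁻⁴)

T_eq ≈ 307 K

Energy balance: absorbed = emitted ⇒ πR²·S(1−A) = 4πR²·σT_eq⁴, so T_eq⁴ = S(1−A)/(4σ).
T_eq = [2190 × 0.92 / (4 × 5.67×10⁻⁸)]^(1/4) = (8.88×10⁹)^(1/4) = 307 K.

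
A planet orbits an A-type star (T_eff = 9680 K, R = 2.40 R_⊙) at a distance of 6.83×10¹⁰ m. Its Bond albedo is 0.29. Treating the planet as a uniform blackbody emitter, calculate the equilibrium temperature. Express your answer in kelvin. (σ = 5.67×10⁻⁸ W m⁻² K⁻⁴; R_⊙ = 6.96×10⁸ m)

R_⋆ = 2.40 × 6.96×10⁸ = 1.67×10⁹ m.
L = 4πR_⋆²σT_⋆⁴ = 4π(1.67×10⁹)² × 5.67×10⁻⁸ × (9680)⁴ = 1.75×10²⁸ W.
S = L/(4πd²) = 2.98×10⁵ W m⁻².
Energy balance: absorbed = emitted ⇒ πR²·S(1−A) = 4πR²·σT_eq⁴, so T_eq⁴ = S(1−A)/(4σ).
T_eq = [2.98×10⁵ × 0.71 / (4 × 5.67×10⁻⁸)]^(1/4) = (9.32×10¹¹)^(1/4) = 983 K.

T_eq ≈ 983 K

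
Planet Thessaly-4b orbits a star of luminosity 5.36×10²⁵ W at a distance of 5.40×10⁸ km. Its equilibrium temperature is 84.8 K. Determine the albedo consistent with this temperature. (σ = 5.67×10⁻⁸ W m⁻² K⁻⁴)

d = 5.40×10⁸ km = 5.40×10¹¹ m.
Flux: S = L/(4πd²) = 5.36×10²⁵/(4π×(5.40×10¹¹)²) = 14.6 W m⁻².
From T_eq⁴ = S(1−A)/(4σ): 1−A = 4σT_eq⁴/S.
1−A = 4 × 5.67×10⁻⁸ × (84.8)⁴ / 14.6 = 0.802.

A ≈ 0.20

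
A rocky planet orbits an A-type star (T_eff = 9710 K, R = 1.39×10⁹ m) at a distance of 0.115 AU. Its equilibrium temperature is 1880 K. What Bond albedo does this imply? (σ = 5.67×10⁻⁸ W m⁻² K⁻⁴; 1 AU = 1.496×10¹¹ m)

A ≈ 0.14

d = 0.115 AU = 1.72×10¹⁰ m.
L = 4πR_⋆²σT_⋆⁴ = 4π(1.39×10⁹)² × 5.67×10⁻⁸ × (9710)⁴ = 1.22×10²⁸ W.
S = L/(4πd²) = 3.29×10⁶ W m⁻².
From T_eq⁴ = S(1−A)/(4σ): 1−A = 4σT_eq⁴/S.
1−A = 4 × 5.67×10⁻⁸ × (1880)⁴ / 3.29×10⁶ = 0.861.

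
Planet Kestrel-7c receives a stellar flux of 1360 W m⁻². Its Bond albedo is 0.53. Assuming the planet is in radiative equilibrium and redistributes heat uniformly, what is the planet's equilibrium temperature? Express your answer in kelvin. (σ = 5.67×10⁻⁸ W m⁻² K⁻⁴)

Energy balance: absorbed = emitted ⇒ πR²·S(1−A) = 4πR²·σT_eq⁴, so T_eq⁴ = S(1−A)/(4σ).
T_eq = [1360 × 0.47 / (4 × 5.67×10⁻⁸)]^(1/4) = (2.82×10⁹)^(1/4) = 230 K.

T_eq ≈ 230 K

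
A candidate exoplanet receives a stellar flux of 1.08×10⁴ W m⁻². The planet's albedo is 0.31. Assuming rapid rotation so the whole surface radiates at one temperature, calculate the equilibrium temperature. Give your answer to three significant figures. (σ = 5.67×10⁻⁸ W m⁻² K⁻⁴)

T_eq ≈ 426 K

Energy balance: absorbed = emitted ⇒ πR²·S(1−A) = 4πR²·σT_eq⁴, so T_eq⁴ = S(1−A)/(4σ).
T_eq = [1.08×10⁴ × 0.69 / (4 × 5.67×10⁻⁸)]^(1/4) = (3.29×10¹⁰)^(1/4) = 426 K.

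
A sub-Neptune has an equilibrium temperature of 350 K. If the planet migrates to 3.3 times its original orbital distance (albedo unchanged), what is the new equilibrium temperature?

T_eq ∝ L^(1/4) · d^(−1/2).
T′ = 350 / 3.3^(1/2) = 193 K.

T_eq ≈ 193 K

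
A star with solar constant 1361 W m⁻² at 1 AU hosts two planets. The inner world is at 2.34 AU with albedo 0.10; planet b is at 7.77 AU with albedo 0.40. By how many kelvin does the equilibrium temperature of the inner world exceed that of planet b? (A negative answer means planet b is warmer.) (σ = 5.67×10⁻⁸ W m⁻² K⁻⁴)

T_eq = [S₀(1−A)/(4σd²)]^(1/4), so T ∝ (1−A)^(1/4) / √d.
T₁ = [1361×0.90/(4×5.67×10⁻⁸×2.34²)]^(1/4) = 177.22 K.
T₂ = [1361×0.60/(4×5.67×10⁻⁸×7.77²)]^(1/4) = 87.88 K.

ΔT ≈ 89.3 K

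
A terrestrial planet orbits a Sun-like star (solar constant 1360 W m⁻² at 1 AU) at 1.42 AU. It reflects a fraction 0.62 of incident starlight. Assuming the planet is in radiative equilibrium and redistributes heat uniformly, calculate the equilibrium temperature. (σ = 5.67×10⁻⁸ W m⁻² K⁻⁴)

Flux at 1.42 AU: S = 1360/1.42² = 674 W m⁻².
Energy balance: absorbed = emitted ⇒ πR²·S(1−A) = 4πR²·σT_eq⁴, so T_eq⁴ = S(1−A)/(4σ).
T_eq = [674 × 0.38 / (4 × 5.67×10⁻⁸)]^(1/4) = (1.13×10⁹)^(1/4) = 183 K.

T_eq ≈ 183 K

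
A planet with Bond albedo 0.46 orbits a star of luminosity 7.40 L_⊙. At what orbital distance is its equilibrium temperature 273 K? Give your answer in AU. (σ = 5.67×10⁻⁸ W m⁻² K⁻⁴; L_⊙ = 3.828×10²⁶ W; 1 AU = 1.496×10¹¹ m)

d ≈ 2.08 AU

L = 7.40 × 3.828×10²⁶ = 2.83×10²⁷ W.
From T_eq⁴ = L(1−A)/(16πσd²): d = √[L(1−A)/(16πσT_eq⁴)].
d = √[2.83×10²⁷ × 0.54 / (16π × 5.67×10⁻⁸ × (273)⁴)] = 3.11×10¹¹ m = 2.08 AU.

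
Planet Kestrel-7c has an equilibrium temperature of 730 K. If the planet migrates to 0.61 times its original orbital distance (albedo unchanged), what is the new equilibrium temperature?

T_eq ≈ 935 K

T_eq ∝ L^(1/4) · d^(−1/2).
T′ = 730 / 0.61^(1/2) = 935 K.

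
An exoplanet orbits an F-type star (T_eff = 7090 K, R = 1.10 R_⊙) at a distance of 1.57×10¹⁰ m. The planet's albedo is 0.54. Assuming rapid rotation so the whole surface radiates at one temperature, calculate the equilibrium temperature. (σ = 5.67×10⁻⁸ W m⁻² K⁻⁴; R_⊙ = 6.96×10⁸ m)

R_⋆ = 1.10 × 6.96×10⁸ = 7.66×10⁸ m.
L = 4πR_⋆²σT_⋆⁴ = 4π(7.66×10⁸)² × 5.67×10⁻⁸ × (7090)⁴ = 1.06×10²⁷ W.
S = L/(4πd²) = 3.41×10⁵ W m⁻².
Energy balance: absorbed = emitted ⇒ πR²·S(1−A) = 4πR²·σT_eq⁴, so T_eq⁴ = S(1−A)/(4σ).
T_eq = [3.41×10⁵ × 0.46 / (4 × 5.67×10⁻⁸)]^(1/4) = (6.91×10¹¹)^(1/4) = 912 K.

T_eq ≈ 912 K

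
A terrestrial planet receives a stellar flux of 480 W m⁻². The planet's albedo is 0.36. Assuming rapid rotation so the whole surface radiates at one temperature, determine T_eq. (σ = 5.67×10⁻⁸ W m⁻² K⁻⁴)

Energy balance: absorbed = emitted ⇒ πR²·S(1−A) = 4πR²·σT_eq⁴, so T_eq⁴ = S(1−A)/(4σ).
T_eq = [480 × 0.64 / (4 × 5.67×10⁻⁸)]^(1/4) = (1.35×10⁹)^(1/4) = 192 K.

T_eq ≈ 192 K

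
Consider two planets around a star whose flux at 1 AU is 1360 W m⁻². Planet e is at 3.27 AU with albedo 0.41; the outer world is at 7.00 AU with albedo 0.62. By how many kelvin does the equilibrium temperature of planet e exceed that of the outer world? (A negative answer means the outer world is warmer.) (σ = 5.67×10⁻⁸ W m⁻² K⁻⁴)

ΔT ≈ 52.3 K

T_eq = [S₀(1−A)/(4σd²)]^(1/4), so T ∝ (1−A)^(1/4) / √d.
T₁ = [1360×0.59/(4×5.67×10⁻⁸×3.27²)]^(1/4) = 134.87 K.
T₂ = [1360×0.38/(4×5.67×10⁻⁸×7.00²)]^(1/4) = 82.58 K.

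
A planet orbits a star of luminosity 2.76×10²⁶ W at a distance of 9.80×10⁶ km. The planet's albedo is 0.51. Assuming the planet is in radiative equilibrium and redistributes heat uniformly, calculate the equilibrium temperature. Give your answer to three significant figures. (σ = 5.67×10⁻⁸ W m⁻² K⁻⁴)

T_eq ≈ 838 K

d = 9.80×10⁶ km = 9.80×10⁹ m.
Flux: S = L/(4πd²) = 2.76×10²⁶/(4π×(9.80×10⁹)²) = 2.29×10⁵ W m⁻².
Energy balance: absorbed = emitted ⇒ πR²·S(1−A) = 4πR²·σT_eq⁴, so T_eq⁴ = S(1−A)/(4σ).
T_eq = [2.29×10⁵ × 0.49 / (4 × 5.67×10⁻⁸)]^(1/4) = (4.94×10¹¹)^(1/4) = 838 K.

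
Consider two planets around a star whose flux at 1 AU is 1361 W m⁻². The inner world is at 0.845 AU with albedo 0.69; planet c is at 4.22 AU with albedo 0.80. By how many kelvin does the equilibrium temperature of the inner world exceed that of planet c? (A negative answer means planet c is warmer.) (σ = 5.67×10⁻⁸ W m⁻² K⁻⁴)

T_eq = [S₀(1−A)/(4σd²)]^(1/4), so T ∝ (1−A)^(1/4) / √d.
T₁ = [1361×0.31/(4×5.67×10⁻⁸×0.845²)]^(1/4) = 225.93 K.
T₂ = [1361×0.20/(4×5.67×10⁻⁸×4.22²)]^(1/4) = 90.61 K.

ΔT ≈ 135.3 K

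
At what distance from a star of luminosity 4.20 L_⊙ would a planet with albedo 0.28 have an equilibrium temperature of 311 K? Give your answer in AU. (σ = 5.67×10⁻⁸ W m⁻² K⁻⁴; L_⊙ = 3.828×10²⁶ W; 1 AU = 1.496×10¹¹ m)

d ≈ 1.39 AU

L = 4.20 × 3.828×10²⁶ = 1.61×10²⁷ W.
From T_eq⁴ = L(1−A)/(16πσd²): d = √[L(1−A)/(16πσT_eq⁴)].
d = √[1.61×10²⁷ × 0.72 / (16π × 5.67×10⁻⁸ × (311)⁴)] = 2.08×10¹¹ m = 1.39 AU.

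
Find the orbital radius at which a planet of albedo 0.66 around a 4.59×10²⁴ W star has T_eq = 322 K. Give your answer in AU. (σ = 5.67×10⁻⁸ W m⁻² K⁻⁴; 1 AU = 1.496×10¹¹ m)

From T_eq⁴ = L(1−A)/(16πσd²): d = √[L(1−A)/(16πσT_eq⁴)].
d = √[4.59×10²⁴ × 0.34 / (16π × 5.67×10⁻⁸ × (322)⁴)] = 7.14×10⁹ m = 0.0477 AU.

d ≈ 0.0477 AU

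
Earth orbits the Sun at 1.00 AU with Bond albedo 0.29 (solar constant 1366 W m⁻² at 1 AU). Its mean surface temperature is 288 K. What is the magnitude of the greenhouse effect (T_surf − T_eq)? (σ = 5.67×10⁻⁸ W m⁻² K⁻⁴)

ΔT ≈ 32.3 K

S = 1366/1.00² = 1366 W m⁻².
T_eq = [S(1−A)/(4σ)]^(1/4) = [1366×0.71/(4×5.67×10⁻⁸)]^(1/4) = 255.7 K.
ΔT = T_surf − T_eq = 288 − 255.7.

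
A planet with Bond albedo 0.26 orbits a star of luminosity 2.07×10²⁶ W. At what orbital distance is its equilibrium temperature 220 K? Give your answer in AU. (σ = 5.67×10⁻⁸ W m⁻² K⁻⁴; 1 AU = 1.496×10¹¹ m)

d ≈ 1.01 AU

From T_eq⁴ = L(1−A)/(16πσd²): d = √[L(1−A)/(16πσT_eq⁴)].
d = √[2.07×10²⁶ × 0.74 / (16π × 5.67×10⁻⁸ × (220)⁴)] = 1.51×10¹¹ m = 1.01 AU.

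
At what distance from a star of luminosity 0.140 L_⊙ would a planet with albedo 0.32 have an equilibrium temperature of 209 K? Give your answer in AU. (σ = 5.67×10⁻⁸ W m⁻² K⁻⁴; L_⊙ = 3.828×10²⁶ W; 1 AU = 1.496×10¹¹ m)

d ≈ 0.547 AU

L = 0.140 × 3.828×10²⁶ = 5.36×10²⁵ W.
From T_eq⁴ = L(1−A)/(16πσd²): d = √[L(1−A)/(16πσT_eq⁴)].
d = √[5.36×10²⁵ × 0.68 / (16π × 5.67×10⁻⁸ × (209)⁴)] = 8.19×10¹⁰ m = 0.547 AU.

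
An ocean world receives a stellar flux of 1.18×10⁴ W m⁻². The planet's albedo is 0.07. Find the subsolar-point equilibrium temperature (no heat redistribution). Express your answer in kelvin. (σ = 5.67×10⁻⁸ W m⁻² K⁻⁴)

At the subsolar point the surface absorbs S(1−A) and emits σT⁴ per unit area — no factor of 4, since only the local patch is in balance.
T = [1.18×10⁴ × 0.93 / 5.67×10⁻⁸]^(1/4) = (1.94×10¹¹)^(1/4) = 663 K.

T_ss ≈ 663 K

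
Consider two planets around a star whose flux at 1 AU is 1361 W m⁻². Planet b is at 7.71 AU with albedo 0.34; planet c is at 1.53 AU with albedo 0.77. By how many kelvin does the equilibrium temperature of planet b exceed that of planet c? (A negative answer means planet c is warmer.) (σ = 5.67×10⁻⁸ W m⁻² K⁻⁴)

T_eq = [S₀(1−A)/(4σd²)]^(1/4), so T ∝ (1−A)^(1/4) / √d.
T₁ = [1361×0.66/(4×5.67×10⁻⁸×7.71²)]^(1/4) = 90.35 K.
T₂ = [1361×0.23/(4×5.67×10⁻⁸×1.53²)]^(1/4) = 155.83 K.

ΔT ≈ -65.5 K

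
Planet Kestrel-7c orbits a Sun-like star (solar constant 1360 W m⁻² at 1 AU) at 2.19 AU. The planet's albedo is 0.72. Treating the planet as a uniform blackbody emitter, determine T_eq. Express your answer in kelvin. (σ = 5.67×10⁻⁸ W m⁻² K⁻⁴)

T_eq ≈ 137 K

Flux at 2.19 AU: S = 1360/2.19² = 284 W m⁻².
Energy balance: absorbed = emitted ⇒ πR²·S(1−A) = 4πR²·σT_eq⁴, so T_eq⁴ = S(1−A)/(4σ).
T_eq = [284 × 0.28 / (4 × 5.67×10⁻⁸)]^(1/4) = (3.50×10⁸)^(1/4) = 137 K.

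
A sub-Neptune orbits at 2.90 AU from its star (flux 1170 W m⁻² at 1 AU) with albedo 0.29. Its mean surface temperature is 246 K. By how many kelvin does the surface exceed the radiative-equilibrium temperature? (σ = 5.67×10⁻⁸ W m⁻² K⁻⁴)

S = 1170/2.90² = 139.1 W m⁻².
T_eq = [S(1−A)/(4σ)]^(1/4) = [139.1×0.71/(4×5.67×10⁻⁸)]^(1/4) = 144.5 K.
ΔT = T_surf − T_eq = 246 − 144.5.

ΔT ≈ 101.5 K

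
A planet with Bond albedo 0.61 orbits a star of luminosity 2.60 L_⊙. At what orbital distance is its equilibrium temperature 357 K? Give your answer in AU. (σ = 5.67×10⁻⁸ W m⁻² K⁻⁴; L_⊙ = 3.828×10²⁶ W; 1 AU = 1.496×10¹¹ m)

d ≈ 0.612 AU

L = 2.60 × 3.828×10²⁶ = 9.95×10²⁶ W.
From T_eq⁴ = L(1−A)/(16πσd²): d = √[L(1−A)/(16πσT_eq⁴)].
d = √[9.95×10²⁶ × 0.39 / (16π × 5.67×10⁻⁸ × (357)⁴)] = 9.16×10¹⁰ m = 0.612 AU.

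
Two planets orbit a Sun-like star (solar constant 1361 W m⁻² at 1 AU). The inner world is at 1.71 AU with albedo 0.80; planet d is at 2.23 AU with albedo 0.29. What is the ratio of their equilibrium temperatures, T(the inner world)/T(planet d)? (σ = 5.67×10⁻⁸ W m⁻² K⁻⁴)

T₁/T₂ ≈ 0.832

T_eq = [S₀(1−A)/(4σd²)]^(1/4), so T ∝ (1−A)^(1/4) / √d.
T₁ = [1361×0.20/(4×5.67×10⁻⁸×1.71²)]^(1/4) = 142.34 K.
T₂ = [1361×0.71/(4×5.67×10⁻⁸×2.23²)]^(1/4) = 171.09 K.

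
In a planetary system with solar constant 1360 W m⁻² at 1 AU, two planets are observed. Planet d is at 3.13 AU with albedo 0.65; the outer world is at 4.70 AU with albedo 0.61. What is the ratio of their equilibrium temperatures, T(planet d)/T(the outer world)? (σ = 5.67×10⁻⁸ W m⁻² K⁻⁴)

T₁/T₂ ≈ 1.193

T_eq = [S₀(1−A)/(4σd²)]^(1/4), so T ∝ (1−A)^(1/4) / √d.
T₁ = [1360×0.35/(4×5.67×10⁻⁸×3.13²)]^(1/4) = 120.98 K.
T₂ = [1360×0.39/(4×5.67×10⁻⁸×4.70²)]^(1/4) = 101.44 K.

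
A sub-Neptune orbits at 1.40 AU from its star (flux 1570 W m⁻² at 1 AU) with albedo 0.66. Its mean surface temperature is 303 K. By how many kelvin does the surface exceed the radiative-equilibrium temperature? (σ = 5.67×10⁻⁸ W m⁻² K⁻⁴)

S = 1570/1.40² = 801.0 W m⁻².
T_eq = [S(1−A)/(4σ)]^(1/4) = [801.0×0.34/(4×5.67×10⁻⁸)]^(1/4) = 186.2 K.
ΔT = T_surf − T_eq = 303 − 186.2.

ΔT ≈ 116.8 K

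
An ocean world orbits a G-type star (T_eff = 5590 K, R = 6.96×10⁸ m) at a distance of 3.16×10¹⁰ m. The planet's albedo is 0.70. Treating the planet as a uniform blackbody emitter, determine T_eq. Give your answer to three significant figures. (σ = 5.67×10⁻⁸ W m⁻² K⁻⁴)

L = 4πR_⋆²σT_⋆⁴ = 4π(6.96×10⁸)² × 5.67×10⁻⁸ × (5590)⁴ = 3.37×10²⁶ W.
S = L/(4πd²) = 2.69×10⁴ W m⁻².
Energy balance: absorbed = emitted ⇒ πR²·S(1−A) = 4πR²·σT_eq⁴, so T_eq⁴ = S(1−A)/(4σ).
T_eq = [2.69×10⁴ × 0.30 / (4 × 5.67×10⁻⁸)]^(1/4) = (3.55×10¹⁰)^(1/4) = 434 K.

T_eq ≈ 434 K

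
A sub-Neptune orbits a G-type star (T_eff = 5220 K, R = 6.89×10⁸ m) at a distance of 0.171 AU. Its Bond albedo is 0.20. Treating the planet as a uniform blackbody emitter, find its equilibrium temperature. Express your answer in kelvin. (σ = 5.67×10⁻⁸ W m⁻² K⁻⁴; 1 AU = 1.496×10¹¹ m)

T_eq ≈ 573 K

d = 0.171 AU = 2.56×10¹⁰ m.
L = 4πR_⋆²σT_⋆⁴ = 4π(6.89×10⁸)² × 5.67×10⁻⁸ × (5220)⁴ = 2.51×10²⁶ W.
S = L/(4πd²) = 3.05×10⁴ W m⁻².
Energy balance: absorbed = emitted ⇒ πR²·S(1−A) = 4πR²·σT_eq⁴, so T_eq⁴ = S(1−A)/(4σ).
T_eq = [3.05×10⁴ × 0.80 / (4 × 5.67×10⁻⁸)]^(1/4) = (1.08×10¹¹)^(1/4) = 573 K.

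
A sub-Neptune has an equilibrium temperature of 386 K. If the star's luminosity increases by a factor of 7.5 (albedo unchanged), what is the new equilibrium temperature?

T_eq ≈ 639 K

T_eq ∝ L^(1/4) · d^(−1/2).
T′ = 386 × 7.5^(1/4) = 639 K.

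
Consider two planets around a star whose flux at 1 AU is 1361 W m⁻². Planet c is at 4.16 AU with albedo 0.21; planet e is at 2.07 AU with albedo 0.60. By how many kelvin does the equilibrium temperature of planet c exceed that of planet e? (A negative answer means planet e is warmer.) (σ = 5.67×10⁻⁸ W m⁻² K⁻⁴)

T_eq = [S₀(1−A)/(4σd²)]^(1/4), so T ∝ (1−A)^(1/4) / √d.
T₁ = [1361×0.79/(4×5.67×10⁻⁸×4.16²)]^(1/4) = 128.65 K.
T₂ = [1361×0.40/(4×5.67×10⁻⁸×2.07²)]^(1/4) = 153.85 K.

ΔT ≈ -25.2 K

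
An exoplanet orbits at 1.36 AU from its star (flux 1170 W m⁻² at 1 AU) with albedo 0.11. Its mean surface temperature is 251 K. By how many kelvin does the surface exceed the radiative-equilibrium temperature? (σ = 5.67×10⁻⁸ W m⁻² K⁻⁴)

S = 1170/1.36² = 632.6 W m⁻².
T_eq = [S(1−A)/(4σ)]^(1/4) = [632.6×0.89/(4×5.67×10⁻⁸)]^(1/4) = 223.2 K.
ΔT = T_surf − T_eq = 251 − 223.2.

ΔT ≈ 27.8 K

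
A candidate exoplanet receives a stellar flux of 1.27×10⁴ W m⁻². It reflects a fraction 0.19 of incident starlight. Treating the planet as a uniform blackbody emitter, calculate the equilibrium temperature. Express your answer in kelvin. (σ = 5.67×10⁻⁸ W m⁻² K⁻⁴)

T_eq ≈ 461 K

Energy balance: absorbed = emitted ⇒ πR²·S(1−A) = 4πR²·σT_eq⁴, so T_eq⁴ = S(1−A)/(4σ).
T_eq = [1.27×10⁴ × 0.81 / (4 × 5.67×10⁻⁸)]^(1/4) = (4.54×10¹⁰)^(1/4) = 461 K.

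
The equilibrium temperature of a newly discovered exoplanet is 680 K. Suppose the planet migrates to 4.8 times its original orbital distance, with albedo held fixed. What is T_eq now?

T_eq ≈ 310 K

T_eq ∝ L^(1/4) · d^(−1/2).
T′ = 680 / 4.8^(1/2) = 310 K.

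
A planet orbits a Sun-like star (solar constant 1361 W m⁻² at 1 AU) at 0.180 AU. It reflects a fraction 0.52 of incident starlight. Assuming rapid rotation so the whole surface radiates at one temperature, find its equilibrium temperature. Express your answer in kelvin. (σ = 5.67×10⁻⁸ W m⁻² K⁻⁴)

T_eq ≈ 546 K

Flux at 0.180 AU: S = 1361/0.180² = 4.20×10⁴ W m⁻².
Energy balance: absorbed = emitted ⇒ πR²·S(1−A) = 4πR²·σT_eq⁴, so T_eq⁴ = S(1−A)/(4σ).
T_eq = [4.20×10⁴ × 0.48 / (4 × 5.67×10⁻⁸)]^(1/4) = (8.89×10¹⁰)^(1/4) = 546 K.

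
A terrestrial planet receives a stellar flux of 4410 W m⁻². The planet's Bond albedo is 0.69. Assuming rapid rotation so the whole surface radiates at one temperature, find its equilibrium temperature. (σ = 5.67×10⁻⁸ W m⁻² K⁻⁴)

Energy balance: absorbed = emitted ⇒ πR²·S(1−A) = 4πR²·σT_eq⁴, so T_eq⁴ = S(1−A)/(4σ).
T_eq = [4410 × 0.31 / (4 × 5.67×10⁻⁸)]^(1/4) = (6.03×10⁹)^(1/4) = 279 K.

T_eq ≈ 279 K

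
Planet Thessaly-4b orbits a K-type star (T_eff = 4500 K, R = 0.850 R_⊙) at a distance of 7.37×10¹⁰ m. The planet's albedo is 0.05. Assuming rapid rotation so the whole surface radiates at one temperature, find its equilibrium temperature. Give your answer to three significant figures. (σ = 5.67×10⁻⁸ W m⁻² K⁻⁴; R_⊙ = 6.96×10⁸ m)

R_⋆ = 0.850 × 6.96×10⁸ = 5.92×10⁸ m.
L = 4πR_⋆²σT_⋆⁴ = 4π(5.92×10⁸)² × 5.67×10⁻⁸ × (4500)⁴ = 1.02×10²⁶ W.
S = L/(4πd²) = 1500 W m⁻².
Energy balance: absorbed = emitted ⇒ πR²·S(1−A) = 4πR²·σT_eq⁴, so T_eq⁴ = S(1−A)/(4σ).
T_eq = [1500 × 0.95 / (4 × 5.67×10⁻⁸)]^(1/4) = (6.28×10⁹)^(1/4) = 281 K.

T_eq ≈ 281 K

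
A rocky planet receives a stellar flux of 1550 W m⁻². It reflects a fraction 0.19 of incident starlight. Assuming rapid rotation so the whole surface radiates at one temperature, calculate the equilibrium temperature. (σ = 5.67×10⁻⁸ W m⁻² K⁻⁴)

Energy balance: absorbed = emitted ⇒ πR²·S(1−A) = 4πR²·σT_eq⁴, so T_eq⁴ = S(1−A)/(4σ).
T_eq = [1550 × 0.81 / (4 × 5.67×10⁻⁸)]^(1/4) = (5.54×10⁹)^(1/4) = 273 K.

T_eq ≈ 273 K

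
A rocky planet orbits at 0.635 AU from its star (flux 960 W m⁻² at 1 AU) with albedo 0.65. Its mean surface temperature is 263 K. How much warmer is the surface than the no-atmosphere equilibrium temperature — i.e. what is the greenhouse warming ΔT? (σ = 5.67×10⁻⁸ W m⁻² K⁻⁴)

ΔT ≈ 16.8 K

S = 960/0.635² = 2381 W m⁻².
T_eq = [S(1−A)/(4σ)]^(1/4) = [2381×0.35/(4×5.67×10⁻⁸)]^(1/4) = 246.2 K.
ΔT = T_surf − T_eq = 263 − 246.2.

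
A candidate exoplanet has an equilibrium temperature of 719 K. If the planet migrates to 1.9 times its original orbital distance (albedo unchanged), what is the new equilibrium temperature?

T_eq ≈ 522 K

T_eq ∝ L^(1/4) · d^(−1/2).
T′ = 719 / 1.9^(1/2) = 522 K.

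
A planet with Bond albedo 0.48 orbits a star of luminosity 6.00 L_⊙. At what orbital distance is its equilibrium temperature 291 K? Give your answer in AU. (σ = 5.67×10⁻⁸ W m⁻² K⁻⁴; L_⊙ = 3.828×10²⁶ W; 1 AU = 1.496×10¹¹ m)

d ≈ 1.62 AU

L = 6.00 × 3.828×10²⁶ = 2.30×10²⁷ W.
From T_eq⁴ = L(1−A)/(16πσd²): d = √[L(1−A)/(16πσT_eq⁴)].
d = √[2.30×10²⁷ × 0.52 / (16π × 5.67×10⁻⁸ × (291)⁴)] = 2.42×10¹¹ m = 1.62 AU.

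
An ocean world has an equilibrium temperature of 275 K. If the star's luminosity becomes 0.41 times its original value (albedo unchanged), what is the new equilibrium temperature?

T_eq ≈ 220 K

T_eq ∝ L^(1/4) · d^(−1/2).
T′ = 275 × 0.41^(1/4) = 220 K.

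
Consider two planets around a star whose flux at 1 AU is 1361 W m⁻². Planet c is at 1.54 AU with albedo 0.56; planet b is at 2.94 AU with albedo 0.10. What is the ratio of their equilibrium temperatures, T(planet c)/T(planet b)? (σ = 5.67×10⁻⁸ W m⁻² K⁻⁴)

T_eq = [S₀(1−A)/(4σd²)]^(1/4), so T ∝ (1−A)^(1/4) / √d.
T₁ = [1361×0.44/(4×5.67×10⁻⁸×1.54²)]^(1/4) = 182.67 K.
T₂ = [1361×0.90/(4×5.67×10⁻⁸×2.94²)]^(1/4) = 158.10 K.

T₁/T₂ ≈ 1.155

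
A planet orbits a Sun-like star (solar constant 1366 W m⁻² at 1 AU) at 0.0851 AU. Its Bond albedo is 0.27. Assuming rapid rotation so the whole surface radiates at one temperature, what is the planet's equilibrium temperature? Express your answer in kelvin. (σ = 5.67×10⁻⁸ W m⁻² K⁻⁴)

Flux at 0.0851 AU: S = 1366/0.0851² = 1.89×10⁵ W m⁻².
Energy balance: absorbed = emitted ⇒ πR²·S(1−A) = 4πR²·σT_eq⁴, so T_eq⁴ = S(1−A)/(4σ).
T_eq = [1.89×10⁵ × 0.73 / (4 × 5.67×10⁻⁸)]^(1/4) = (6.07×10¹¹)^(1/4) = 883 K.

T_eq ≈ 883 K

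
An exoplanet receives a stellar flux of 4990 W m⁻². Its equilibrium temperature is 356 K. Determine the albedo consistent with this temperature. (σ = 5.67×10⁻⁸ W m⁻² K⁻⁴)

A ≈ 0.27

From T_eq⁴ = S(1−A)/(4σ): 1−A = 4σT_eq⁴/S.
1−A = 4 × 5.67×10⁻⁸ × (356)⁴ / 4990 = 0.730.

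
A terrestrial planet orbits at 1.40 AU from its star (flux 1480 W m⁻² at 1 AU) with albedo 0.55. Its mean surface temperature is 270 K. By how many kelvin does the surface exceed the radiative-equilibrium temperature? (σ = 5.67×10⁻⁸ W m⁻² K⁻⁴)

ΔT ≈ 73.3 K

S = 1480/1.40² = 755.1 W m⁻².
T_eq = [S(1−A)/(4σ)]^(1/4) = [755.1×0.45/(4×5.67×10⁻⁸)]^(1/4) = 196.7 K.
ΔT = T_surf − T_eq = 270 − 196.7.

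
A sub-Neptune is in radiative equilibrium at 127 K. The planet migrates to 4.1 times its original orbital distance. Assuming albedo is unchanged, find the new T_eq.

T_eq ≈ 62.7 K

T_eq ∝ L^(1/4) · d^(−1/2).
T′ = 127 / 4.1^(1/2) = 62.7 K.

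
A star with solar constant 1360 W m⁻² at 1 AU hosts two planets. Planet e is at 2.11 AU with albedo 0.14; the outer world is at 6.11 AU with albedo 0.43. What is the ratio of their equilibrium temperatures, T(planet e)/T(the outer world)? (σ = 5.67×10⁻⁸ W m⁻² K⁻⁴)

T_eq = [S₀(1−A)/(4σd²)]^(1/4), so T ∝ (1−A)^(1/4) / √d.
T₁ = [1360×0.86/(4×5.67×10⁻⁸×2.11²)]^(1/4) = 184.48 K.
T₂ = [1360×0.57/(4×5.67×10⁻⁸×6.11²)]^(1/4) = 97.82 K.

T₁/T₂ ≈ 1.886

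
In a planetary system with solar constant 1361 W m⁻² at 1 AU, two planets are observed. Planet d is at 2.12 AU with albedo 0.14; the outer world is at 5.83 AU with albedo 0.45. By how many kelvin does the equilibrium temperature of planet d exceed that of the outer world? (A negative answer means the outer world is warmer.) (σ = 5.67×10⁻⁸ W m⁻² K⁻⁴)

T_eq = [S₀(1−A)/(4σd²)]^(1/4), so T ∝ (1−A)^(1/4) / √d.
T₁ = [1361×0.86/(4×5.67×10⁻⁸×2.12²)]^(1/4) = 184.08 K.
T₂ = [1361×0.55/(4×5.67×10⁻⁸×5.83²)]^(1/4) = 99.27 K.

ΔT ≈ 84.8 K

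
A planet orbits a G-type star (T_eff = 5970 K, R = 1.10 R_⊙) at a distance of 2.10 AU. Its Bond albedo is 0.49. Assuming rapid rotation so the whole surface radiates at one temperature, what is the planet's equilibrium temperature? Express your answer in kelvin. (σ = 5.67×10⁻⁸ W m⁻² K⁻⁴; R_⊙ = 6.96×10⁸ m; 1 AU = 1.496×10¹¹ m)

R_⋆ = 1.10 × 6.96×10⁸ = 7.66×10⁸ m.
d = 2.10 AU = 3.14×10¹¹ m.
L = 4πR_⋆²σT_⋆⁴ = 4π(7.66×10⁸)² × 5.67×10⁻⁸ × (5970)⁴ = 5.31×10²⁶ W.
S = L/(4πd²) = 428 W m⁻².
Energy balance: absorbed = emitted ⇒ πR²·S(1−A) = 4πR²·σT_eq⁴, so T_eq⁴ = S(1−A)/(4σ).
T_eq = [428 × 0.51 / (4 × 5.67×10⁻⁸)]^(1/4) = (9.62×10⁸)^(1/4) = 176 K.

T_eq ≈ 176 K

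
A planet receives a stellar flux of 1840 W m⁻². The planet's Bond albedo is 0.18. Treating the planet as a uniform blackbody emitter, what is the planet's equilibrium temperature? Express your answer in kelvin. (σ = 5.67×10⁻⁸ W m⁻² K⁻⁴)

T_eq ≈ 286 K

Energy balance: absorbed = emitted ⇒ πR²·S(1−A) = 4πR²·σT_eq⁴, so T_eq⁴ = S(1−A)/(4σ).
T_eq = [1840 × 0.82 / (4 × 5.67×10⁻⁸)]^(1/4) = (6.65×10⁹)^(1/4) = 286 K.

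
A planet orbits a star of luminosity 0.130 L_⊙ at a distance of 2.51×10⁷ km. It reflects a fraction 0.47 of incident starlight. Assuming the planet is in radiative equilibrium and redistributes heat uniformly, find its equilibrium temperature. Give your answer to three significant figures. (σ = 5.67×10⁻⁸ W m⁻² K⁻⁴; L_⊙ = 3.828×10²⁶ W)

T_eq ≈ 348 K

d = 2.51×10⁷ km = 2.51×10¹⁰ m.
L = 0.130 × 3.828×10²⁶ = 4.98×10²⁵ W.
Flux: S = L/(4πd²) = 4.98×10²⁵/(4π×(2.51×10¹⁰)²) = 6290 W m⁻².
Energy balance: absorbed = emitted ⇒ πR²·S(1−A) = 4πR²·σT_eq⁴, so T_eq⁴ = S(1−A)/(4σ).
T_eq = [6290 × 0.53 / (4 × 5.67×10⁻⁸)]^(1/4) = (1.47×10¹⁰)^(1/4) = 348 K.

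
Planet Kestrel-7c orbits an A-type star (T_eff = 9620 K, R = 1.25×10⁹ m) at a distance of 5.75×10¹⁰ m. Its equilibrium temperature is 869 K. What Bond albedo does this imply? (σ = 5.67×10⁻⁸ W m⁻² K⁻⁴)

L = 4πR_⋆²σT_⋆⁴ = 4π(1.25×10⁹)² × 5.67×10⁻⁸ × (9620)⁴ = 9.53×10²⁷ W.
S = L/(4πd²) = 2.29×10⁵ W m⁻².
From T_eq⁴ = S(1−A)/(4σ): 1−A = 4σT_eq⁴/S.
1−A = 4 × 5.67×10⁻⁸ × (869)⁴ / 2.29×10⁵ = 0.564.

A ≈ 0.44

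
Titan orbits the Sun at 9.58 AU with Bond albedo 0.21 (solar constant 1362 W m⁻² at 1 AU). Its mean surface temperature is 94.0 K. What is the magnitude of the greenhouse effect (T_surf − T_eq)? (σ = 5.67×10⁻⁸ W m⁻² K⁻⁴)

ΔT ≈ 9.2 K

S = 1362/9.58² = 14.84 W m⁻².
T_eq = [S(1−A)/(4σ)]^(1/4) = [14.84×0.79/(4×5.67×10⁻⁸)]^(1/4) = 84.8 K.
ΔT = T_surf − T_eq = 94 − 84.8.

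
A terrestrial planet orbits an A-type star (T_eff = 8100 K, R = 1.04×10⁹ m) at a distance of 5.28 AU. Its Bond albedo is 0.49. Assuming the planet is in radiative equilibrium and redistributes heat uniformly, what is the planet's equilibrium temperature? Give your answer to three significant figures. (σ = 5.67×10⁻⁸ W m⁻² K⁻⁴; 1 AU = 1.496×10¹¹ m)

d = 5.28 AU = 7.90×10¹¹ m.
L = 4πR_⋆²σT_⋆⁴ = 4π(1.04×10⁹)² × 5.67×10⁻⁸ × (8100)⁴ = 3.32×10²⁷ W.
S = L/(4πd²) = 423 W m⁻².
Energy balance: absorbed = emitted ⇒ πR²·S(1−A) = 4πR²·σT_eq⁴, so T_eq⁴ = S(1−A)/(4σ).
T_eq = [423 × 0.51 / (4 × 5.67×10⁻⁸)]^(1/4) = (9.51×10⁸)^(1/4) = 176 K.

T_eq ≈ 176 K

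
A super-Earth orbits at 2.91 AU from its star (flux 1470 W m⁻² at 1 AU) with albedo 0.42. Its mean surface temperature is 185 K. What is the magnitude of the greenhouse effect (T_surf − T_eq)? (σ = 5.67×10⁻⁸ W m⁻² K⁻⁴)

S = 1470/2.91² = 173.6 W m⁻².
T_eq = [S(1−A)/(4σ)]^(1/4) = [173.6×0.58/(4×5.67×10⁻⁸)]^(1/4) = 145.2 K.
ΔT = T_surf − T_eq = 185 − 145.2.

ΔT ≈ 39.8 K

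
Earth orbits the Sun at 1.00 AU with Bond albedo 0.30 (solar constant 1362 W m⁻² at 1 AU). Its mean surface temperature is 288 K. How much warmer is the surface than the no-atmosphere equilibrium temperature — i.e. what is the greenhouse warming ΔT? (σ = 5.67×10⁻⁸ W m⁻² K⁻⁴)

ΔT ≈ 33.4 K

S = 1362/1.00² = 1362 W m⁻².
T_eq = [S(1−A)/(4σ)]^(1/4) = [1362×0.70/(4×5.67×10⁻⁸)]^(1/4) = 254.6 K.
ΔT = T_surf − T_eq = 288 − 254.6.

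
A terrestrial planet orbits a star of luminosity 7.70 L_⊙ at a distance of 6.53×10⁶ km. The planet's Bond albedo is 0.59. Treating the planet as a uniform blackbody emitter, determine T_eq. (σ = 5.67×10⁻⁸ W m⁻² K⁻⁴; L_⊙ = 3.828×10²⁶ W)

T_eq ≈ 1780 K

d = 6.53×10⁶ km = 6.53×10⁹ m.
L = 7.70 × 3.828×10²⁶ = 2.95×10²⁷ W.
Flux: S = L/(4πd²) = 2.95×10²⁷/(4π×(6.53×10⁹)²) = 5.50×10⁶ W m⁻².
Energy balance: absorbed = emitted ⇒ πR²·S(1−A) = 4πR²·σT_eq⁴, so T_eq⁴ = S(1−A)/(4σ).
T_eq = [5.50×10⁶ × 0.41 / (4 × 5.67×10⁻⁸)]^(1/4) = (9.94×10¹²)^(1/4) = 1780 K.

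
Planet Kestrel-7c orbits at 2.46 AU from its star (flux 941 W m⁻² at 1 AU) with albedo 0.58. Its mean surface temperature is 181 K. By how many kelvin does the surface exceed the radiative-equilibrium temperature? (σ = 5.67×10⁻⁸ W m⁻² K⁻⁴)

ΔT ≈ 50.7 K

S = 941/2.46² = 155.5 W m⁻².
T_eq = [S(1−A)/(4σ)]^(1/4) = [155.5×0.42/(4×5.67×10⁻⁸)]^(1/4) = 130.3 K.
ΔT = T_surf − T_eq = 181 − 130.3.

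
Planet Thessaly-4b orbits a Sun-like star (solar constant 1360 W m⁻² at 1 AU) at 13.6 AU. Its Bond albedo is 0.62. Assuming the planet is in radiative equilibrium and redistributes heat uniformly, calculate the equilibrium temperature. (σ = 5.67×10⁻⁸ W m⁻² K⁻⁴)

Flux at 13.6 AU: S = 1360/13.6² = 7.35 W m⁻².
Energy balance: absorbed = emitted ⇒ πR²·S(1−A) = 4πR²·σT_eq⁴, so T_eq⁴ = S(1−A)/(4σ).
T_eq = [7.35 × 0.38 / (4 × 5.67×10⁻⁸)]^(1/4) = (1.23×10⁷)^(1/4) = 59.2 K.

T_eq ≈ 59.2 K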